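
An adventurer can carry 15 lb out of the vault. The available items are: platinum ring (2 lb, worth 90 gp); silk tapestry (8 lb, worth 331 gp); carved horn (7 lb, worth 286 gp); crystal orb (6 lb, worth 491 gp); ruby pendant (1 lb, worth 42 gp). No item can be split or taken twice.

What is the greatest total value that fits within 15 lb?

A density-first pass picks platinum ring + crystal orb + ruby pendant — 623 at 9 lb.
Dropping ruby pendant frees 1 lb; slotting in carved horn (7 lb) lifts the total to 867 at 15 lb.
The closest alternative, silk tapestry + crystal orb + ruby pendant, reaches only 864.

867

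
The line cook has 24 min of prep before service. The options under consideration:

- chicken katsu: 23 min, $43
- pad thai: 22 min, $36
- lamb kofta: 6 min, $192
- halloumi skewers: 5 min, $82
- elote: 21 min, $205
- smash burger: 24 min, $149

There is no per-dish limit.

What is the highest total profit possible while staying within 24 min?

Taking 4×lamb kofta: 24 min used, 768 in profit.
No other feasible combination exceeds 768.

768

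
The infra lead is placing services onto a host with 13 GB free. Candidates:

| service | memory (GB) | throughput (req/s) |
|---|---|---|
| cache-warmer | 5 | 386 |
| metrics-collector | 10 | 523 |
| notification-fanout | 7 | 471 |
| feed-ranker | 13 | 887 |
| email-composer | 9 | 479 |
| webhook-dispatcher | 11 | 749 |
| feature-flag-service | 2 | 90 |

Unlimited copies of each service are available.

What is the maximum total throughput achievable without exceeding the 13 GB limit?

887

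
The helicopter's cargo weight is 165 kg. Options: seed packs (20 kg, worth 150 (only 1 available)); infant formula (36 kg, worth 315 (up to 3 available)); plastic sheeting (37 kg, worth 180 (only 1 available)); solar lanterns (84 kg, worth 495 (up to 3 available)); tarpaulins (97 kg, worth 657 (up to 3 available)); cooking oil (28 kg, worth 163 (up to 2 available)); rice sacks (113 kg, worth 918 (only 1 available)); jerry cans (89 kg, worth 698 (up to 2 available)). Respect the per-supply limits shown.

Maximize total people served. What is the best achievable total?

1328

Ranking by ratio (people served/kg): infant formula 8.75, rice sacks 8.12, jerry cans 7.84, seed packs 7.50.
Filling by ratio: seed packs + 3×infant formula + cooking oil for 1258, with 9 kg left unused.
Replace seed packs and infant formula and cooking oil with jerry cans: the trade gains 70 net, giving 1328 at 161 kg.
No other feasible combination exceeds 1328.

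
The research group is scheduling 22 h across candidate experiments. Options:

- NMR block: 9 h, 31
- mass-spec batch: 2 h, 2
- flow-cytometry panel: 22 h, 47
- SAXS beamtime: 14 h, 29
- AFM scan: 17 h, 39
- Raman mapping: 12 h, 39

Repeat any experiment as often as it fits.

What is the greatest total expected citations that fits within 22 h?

Ranking by ratio (expected citations/h): NMR block 3.44, Raman mapping 3.25, AFM scan 2.29.
Greedy by ratio would take 2×NMR block + 2×mass-spec batch: 22 h used, total 66.
Replace NMR block and 2×mass-spec batch with Raman mapping: the trade gains 4 net, giving 70 at 21 h.

70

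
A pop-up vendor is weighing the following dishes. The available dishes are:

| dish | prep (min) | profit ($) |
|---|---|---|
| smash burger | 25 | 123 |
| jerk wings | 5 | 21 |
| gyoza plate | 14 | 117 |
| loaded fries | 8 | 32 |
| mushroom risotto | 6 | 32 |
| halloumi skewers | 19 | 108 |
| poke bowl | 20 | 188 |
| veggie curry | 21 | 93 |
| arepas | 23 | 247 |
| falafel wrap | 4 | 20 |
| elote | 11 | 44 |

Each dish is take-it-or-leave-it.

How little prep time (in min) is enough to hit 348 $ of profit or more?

Need the lightest bundle worth ≥ 348.
Taking gyoza plate + arepas gives 364 (≥ 348) for 37 min.
No combination under 37 min hits 348.

37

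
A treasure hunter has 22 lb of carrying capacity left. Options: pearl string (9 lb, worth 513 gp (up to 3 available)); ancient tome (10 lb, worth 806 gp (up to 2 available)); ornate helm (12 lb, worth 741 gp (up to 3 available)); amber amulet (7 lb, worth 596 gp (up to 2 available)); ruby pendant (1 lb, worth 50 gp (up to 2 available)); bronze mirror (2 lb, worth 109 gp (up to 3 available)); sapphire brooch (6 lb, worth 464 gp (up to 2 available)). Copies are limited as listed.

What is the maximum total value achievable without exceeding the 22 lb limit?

1765

By value per lb: amber amulet 85.14, ancient tome 80.60, sapphire brooch 77.33 lead.
Taking 2×amber amulet + bronze mirror + sapphire brooch: 22 lb used, 1765 in value.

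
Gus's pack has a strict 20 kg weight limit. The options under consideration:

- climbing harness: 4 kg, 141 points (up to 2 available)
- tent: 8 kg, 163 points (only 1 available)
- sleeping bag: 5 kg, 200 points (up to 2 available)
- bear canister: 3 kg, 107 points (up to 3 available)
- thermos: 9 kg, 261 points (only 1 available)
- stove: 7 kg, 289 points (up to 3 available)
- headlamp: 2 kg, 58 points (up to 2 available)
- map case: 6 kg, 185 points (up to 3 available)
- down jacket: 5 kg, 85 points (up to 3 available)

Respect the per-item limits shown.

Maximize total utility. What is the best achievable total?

Filling by ratio: sleeping bag + 2×stove for 778, with 1 kg left unused.
The 7 kg tied up in stove is better spent on sleeping bag + bear canister — total rises to 796 (20 kg).

796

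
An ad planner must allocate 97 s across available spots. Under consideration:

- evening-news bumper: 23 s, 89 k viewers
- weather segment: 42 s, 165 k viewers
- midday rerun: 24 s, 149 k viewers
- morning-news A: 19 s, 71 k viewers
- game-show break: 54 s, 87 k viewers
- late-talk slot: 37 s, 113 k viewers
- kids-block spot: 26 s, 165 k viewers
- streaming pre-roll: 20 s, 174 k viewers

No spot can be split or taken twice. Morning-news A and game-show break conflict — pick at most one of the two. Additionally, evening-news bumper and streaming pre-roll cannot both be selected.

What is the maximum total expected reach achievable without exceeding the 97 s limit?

559

Taking midday rerun + morning-news A + kids-block spot + streaming pre-roll: 89 s used, 559 in expected reach.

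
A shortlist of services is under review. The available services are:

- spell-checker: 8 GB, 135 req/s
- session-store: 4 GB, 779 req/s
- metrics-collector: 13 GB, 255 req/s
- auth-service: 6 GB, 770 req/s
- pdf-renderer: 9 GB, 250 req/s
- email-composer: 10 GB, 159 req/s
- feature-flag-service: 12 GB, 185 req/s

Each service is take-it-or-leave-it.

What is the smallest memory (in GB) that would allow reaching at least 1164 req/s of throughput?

10

Minimise GB subject to total throughput ≥ 1164.
session-store + auth-service reaches 1549 using 10 GB.
Any bundle with less than 10 GB falls short of 1164.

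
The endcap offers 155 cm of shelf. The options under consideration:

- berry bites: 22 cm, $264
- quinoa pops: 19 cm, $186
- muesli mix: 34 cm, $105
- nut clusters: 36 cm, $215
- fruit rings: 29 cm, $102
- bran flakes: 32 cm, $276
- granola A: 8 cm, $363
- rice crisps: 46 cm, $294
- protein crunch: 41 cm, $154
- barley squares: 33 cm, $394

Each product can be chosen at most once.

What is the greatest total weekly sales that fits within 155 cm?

Taking berry bites + quinoa pops + nut clusters + bran flakes + granola A + barley squares: 150 cm used, 1698 in weekly sales.

1698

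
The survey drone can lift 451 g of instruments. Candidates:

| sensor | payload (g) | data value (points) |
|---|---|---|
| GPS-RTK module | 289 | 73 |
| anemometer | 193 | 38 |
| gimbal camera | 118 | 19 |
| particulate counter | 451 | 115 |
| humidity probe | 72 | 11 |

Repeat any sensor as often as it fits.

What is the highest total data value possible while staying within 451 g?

Best packing: particulate counter — 451 g, 115 total.

115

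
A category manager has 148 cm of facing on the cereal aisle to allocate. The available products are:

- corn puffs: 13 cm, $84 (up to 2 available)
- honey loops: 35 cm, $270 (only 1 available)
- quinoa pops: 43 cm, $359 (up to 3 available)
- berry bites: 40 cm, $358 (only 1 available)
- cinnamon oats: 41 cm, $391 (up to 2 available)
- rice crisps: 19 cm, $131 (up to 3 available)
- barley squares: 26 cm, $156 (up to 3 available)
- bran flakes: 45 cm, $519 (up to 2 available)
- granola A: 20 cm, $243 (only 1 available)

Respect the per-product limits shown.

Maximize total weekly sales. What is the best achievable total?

Honey loops + 2×bran flakes + granola A uses 145 of the 148 cm and totals 1551.
The spare 3 cm is too small for any remaining product, and no exchange beats 1551.

1551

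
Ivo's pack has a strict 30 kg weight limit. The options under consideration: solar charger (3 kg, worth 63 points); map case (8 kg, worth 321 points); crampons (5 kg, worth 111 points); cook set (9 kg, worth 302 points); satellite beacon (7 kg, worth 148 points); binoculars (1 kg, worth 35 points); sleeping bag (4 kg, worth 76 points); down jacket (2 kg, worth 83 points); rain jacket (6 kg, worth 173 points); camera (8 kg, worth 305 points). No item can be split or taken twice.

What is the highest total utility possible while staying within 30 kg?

1074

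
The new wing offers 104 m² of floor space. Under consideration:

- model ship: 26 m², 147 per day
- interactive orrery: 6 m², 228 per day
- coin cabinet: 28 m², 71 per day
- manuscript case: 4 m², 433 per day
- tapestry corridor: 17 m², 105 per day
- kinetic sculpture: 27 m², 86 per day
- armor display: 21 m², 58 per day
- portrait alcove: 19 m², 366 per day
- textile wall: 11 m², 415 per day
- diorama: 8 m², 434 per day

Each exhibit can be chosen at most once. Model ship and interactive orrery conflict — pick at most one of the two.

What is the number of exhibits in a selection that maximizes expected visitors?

7

The maximum expected visitors within 104 m² is 2067.
interactive orrery + manuscript case + tapestry corridor + kinetic sculpture + portrait alcove + textile wall + diorama hits 2067 at 92 m².
Every optimal selection uses 7 exhibits.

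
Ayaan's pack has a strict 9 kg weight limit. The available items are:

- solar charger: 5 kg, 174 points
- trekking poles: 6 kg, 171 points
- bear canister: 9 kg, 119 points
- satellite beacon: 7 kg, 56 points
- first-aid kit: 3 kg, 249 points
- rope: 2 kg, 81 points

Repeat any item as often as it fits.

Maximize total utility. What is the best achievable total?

747

Density check — first-aid kit 83.00, rope 40.50, solar charger 34.80, trekking poles 28.50 are the best per kg.
Best packing: 3×first-aid kit — 9 kg, 747 total.
Every other selection either busts 9 kg or fails to beat 747.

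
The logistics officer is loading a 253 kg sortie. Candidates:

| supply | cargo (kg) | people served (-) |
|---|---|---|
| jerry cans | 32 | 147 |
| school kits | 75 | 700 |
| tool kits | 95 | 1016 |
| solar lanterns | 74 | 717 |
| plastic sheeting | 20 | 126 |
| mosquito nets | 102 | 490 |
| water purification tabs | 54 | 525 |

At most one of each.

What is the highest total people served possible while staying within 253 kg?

Greedy by ratio would take tool kits + solar lanterns + plastic sheeting + water purification tabs: 243 kg used, total 2384.
Replace plastic sheeting and water purification tabs with school kits: the trade gains 49 net, giving 2433 at 244 kg.

2433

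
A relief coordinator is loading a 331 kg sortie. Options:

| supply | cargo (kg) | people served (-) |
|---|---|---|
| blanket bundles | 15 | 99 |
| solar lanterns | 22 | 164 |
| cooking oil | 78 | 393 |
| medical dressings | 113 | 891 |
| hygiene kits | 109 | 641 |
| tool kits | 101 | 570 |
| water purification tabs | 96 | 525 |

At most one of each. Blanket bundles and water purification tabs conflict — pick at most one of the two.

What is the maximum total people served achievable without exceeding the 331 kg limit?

2117

Density check — medical dressings 7.88, solar lanterns 7.45, blanket bundles 6.60 are the best per kg.
A density-first pass picks blanket bundles + solar lanterns + medical dressings + hygiene kits — 1795 at 259 kg.
Dropping hygiene kits frees 109 kg; slotting in cooking oil + tool kits (179 kg) lifts the total to 2117 at 329 kg.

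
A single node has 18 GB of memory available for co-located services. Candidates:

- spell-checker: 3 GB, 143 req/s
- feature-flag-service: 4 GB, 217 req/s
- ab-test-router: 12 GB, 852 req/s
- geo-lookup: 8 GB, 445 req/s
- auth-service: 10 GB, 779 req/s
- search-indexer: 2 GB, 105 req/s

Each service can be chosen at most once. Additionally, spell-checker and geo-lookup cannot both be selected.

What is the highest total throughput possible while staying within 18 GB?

Best packing: geo-lookup + auth-service — 18 GB, 1224 total.
An exhaustive check of the 64 subsets confirms 1224.

1224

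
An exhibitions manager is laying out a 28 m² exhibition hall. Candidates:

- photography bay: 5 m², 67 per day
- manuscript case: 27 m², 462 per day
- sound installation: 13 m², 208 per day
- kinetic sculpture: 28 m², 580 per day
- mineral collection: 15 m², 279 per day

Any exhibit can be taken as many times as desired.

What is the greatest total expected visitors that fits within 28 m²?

580

Taking kinetic sculpture: 28 m² used, 580 in expected visitors.
Nothing else within 28 m² beats 580.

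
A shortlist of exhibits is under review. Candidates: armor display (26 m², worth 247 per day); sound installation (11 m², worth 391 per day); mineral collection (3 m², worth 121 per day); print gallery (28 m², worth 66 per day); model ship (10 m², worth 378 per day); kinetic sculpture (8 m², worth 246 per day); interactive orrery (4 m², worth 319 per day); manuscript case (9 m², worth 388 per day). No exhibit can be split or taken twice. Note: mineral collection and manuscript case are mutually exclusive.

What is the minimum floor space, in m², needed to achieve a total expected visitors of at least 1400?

Look for the lowest-floor combination reaching 1400.
sound installation + model ship + interactive orrery + manuscript case reaches 1476 using 34 m².
No combination under 34 m² hits 1400.

34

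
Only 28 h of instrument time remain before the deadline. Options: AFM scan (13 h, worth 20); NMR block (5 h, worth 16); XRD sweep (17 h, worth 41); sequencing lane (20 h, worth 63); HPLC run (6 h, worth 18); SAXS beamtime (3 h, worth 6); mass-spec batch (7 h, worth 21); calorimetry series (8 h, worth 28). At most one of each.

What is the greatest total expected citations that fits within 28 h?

A density-first pass picks NMR block + HPLC run + mass-spec batch + calorimetry series — 83 at 26 h.
Replace NMR block and HPLC run and mass-spec batch with sequencing lane: the trade gains 8 net, giving 91 at 28 h.
An exhaustive check of the 256 subsets confirms 91.

91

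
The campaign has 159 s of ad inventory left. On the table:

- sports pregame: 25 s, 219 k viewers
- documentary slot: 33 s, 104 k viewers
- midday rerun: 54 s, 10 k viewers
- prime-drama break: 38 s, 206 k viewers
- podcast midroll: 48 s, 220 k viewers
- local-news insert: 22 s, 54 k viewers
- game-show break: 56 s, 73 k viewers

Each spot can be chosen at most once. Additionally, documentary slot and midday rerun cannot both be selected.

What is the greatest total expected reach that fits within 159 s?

749

Ranking by ratio (expected reach/s): sports pregame 8.76, prime-drama break 5.42, podcast midroll 4.58, documentary slot 3.15.
Sports pregame + documentary slot + prime-drama break + podcast midroll uses 144 of the 159 s and totals 749.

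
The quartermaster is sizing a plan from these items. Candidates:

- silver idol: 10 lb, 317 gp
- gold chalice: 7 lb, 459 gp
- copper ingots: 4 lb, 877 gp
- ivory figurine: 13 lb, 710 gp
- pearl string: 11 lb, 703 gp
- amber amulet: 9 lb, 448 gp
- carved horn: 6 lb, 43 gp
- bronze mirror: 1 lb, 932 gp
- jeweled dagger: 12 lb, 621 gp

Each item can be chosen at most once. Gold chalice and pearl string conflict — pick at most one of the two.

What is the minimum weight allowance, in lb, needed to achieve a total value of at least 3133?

Minimise lb subject to total value ≥ 3133.
copper ingots + pearl string + bronze mirror + jeweled dagger reaches 3133 using 28 lb.
Any bundle with less than 28 lb falls short of 3133.

28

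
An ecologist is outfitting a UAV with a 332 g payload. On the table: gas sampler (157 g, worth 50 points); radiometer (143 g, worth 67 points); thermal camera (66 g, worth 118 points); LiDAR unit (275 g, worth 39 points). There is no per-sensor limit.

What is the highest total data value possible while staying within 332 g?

590

Taking 5×thermal camera: 330 g used, 590 in data value.
Every other selection either busts 332 g or fails to beat 590.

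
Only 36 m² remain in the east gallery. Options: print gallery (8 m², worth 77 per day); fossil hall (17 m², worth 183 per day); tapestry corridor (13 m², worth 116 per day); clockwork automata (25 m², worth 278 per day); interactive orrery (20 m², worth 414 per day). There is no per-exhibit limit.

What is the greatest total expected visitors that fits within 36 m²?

Taking 2×print gallery + interactive orrery: 36 m² used, 568 in expected visitors.
Every other selection either busts 36 m² or fails to beat 568.

568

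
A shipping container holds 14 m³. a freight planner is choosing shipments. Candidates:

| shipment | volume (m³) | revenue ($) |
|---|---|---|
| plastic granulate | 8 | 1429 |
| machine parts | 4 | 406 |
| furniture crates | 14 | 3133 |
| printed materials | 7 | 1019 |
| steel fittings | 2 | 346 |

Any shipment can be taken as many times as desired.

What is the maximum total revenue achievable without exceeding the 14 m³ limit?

3133

Best packing: furniture crates — 14 m³, 3133 total.
No other feasible combination exceeds 3133.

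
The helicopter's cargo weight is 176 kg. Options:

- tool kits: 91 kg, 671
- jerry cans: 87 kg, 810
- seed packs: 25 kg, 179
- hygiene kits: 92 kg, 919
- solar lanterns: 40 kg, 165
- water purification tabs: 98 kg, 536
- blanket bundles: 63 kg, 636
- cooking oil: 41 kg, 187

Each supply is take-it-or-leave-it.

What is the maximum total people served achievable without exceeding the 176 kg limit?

1625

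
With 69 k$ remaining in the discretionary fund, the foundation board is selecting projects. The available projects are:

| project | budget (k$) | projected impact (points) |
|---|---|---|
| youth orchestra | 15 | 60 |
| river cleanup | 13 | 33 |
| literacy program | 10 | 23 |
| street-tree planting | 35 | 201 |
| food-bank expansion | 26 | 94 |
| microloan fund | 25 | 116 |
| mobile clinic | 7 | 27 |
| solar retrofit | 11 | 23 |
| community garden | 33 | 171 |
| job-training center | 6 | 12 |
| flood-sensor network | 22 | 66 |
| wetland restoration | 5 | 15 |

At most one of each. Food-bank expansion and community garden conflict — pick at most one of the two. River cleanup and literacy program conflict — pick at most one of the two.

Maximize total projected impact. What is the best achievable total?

372

Best packing: street-tree planting + community garden — 68 k$, 372 total.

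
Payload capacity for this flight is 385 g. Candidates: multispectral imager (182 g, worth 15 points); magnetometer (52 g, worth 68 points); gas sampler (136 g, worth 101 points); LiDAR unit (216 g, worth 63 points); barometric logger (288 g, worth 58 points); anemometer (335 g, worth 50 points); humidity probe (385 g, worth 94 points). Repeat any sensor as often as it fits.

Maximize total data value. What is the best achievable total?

7×magnetometer uses 364 of the 385 g and totals 476.
Nothing else within 385 g beats 476.

476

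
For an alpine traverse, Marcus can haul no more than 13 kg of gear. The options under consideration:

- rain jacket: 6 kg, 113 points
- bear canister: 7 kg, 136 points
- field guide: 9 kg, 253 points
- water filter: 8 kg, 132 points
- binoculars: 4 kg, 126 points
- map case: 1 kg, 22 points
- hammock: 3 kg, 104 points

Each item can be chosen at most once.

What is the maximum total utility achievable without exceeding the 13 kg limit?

A density-first pass picks binoculars + map case + hammock — 252 at 8 kg.
Replace map case and hammock with field guide: the trade gains 127 net, giving 379 at 13 kg.
Field guide + map case + hammock (13 kg) also reaches 379 — a tie, but nothing goes higher.

379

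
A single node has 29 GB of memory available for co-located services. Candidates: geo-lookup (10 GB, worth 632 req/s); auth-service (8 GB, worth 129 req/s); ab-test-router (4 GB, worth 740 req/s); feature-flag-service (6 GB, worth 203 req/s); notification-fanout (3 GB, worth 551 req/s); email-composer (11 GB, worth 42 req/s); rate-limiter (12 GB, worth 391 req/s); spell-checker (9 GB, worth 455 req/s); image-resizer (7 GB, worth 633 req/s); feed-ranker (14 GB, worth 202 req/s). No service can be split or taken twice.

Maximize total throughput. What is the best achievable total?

2582

Taking the top-ratio services first gives geo-lookup + ab-test-router + notification-fanout + image-resizer for 2556 (24 GB).
Replace geo-lookup with feature-flag-service + spell-checker: the trade gains 26 net, giving 2582 at 29 GB.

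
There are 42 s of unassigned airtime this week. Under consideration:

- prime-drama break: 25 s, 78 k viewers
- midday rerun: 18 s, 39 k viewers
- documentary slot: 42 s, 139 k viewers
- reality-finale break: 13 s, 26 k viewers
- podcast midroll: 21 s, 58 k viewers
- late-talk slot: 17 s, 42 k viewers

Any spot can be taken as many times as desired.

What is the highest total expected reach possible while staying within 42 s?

139

Density check — documentary slot 3.31, prime-drama break 3.12, podcast midroll 2.76, late-talk slot 2.47 are the best per s.
Documentary slot uses 42 of the 42 s and totals 139.
Every other selection either busts 42 s or fails to beat 139.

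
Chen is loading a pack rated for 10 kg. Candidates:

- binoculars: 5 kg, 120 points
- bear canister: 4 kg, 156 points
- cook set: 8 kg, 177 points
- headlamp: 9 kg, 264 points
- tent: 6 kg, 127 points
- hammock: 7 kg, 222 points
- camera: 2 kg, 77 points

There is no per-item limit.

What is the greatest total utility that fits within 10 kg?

389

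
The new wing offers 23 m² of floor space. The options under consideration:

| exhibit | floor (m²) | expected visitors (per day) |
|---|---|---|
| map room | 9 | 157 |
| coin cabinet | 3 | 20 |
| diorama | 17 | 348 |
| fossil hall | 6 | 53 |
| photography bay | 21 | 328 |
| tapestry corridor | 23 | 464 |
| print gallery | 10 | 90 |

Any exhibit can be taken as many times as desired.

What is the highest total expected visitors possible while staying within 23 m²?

464

Taking the top-ratio exhibits first gives diorama + fossil hall for 401 (23 m²).
Dropping diorama and fossil hall frees 23 m²; slotting in tapestry corridor (23 m²) lifts the total to 464 at 23 m².
Nothing else within 23 m² beats 464.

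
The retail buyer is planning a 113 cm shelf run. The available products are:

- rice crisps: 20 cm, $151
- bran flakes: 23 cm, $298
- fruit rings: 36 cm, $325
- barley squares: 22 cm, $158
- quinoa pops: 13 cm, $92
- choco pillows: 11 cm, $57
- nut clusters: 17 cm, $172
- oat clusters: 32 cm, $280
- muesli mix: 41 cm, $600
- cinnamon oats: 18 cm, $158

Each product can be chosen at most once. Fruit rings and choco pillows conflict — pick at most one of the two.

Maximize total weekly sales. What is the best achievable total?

Density check — muesli mix 14.63, bran flakes 12.96, nut clusters 10.12 are the best per cm.
Greedy by ratio would take bran flakes + quinoa pops + nut clusters + muesli mix + cinnamon oats: 112 cm used, total 1320.
The 31 cm tied up in quinoa pops and cinnamon oats is better spent on oat clusters — total rises to 1350 (113 cm).

1350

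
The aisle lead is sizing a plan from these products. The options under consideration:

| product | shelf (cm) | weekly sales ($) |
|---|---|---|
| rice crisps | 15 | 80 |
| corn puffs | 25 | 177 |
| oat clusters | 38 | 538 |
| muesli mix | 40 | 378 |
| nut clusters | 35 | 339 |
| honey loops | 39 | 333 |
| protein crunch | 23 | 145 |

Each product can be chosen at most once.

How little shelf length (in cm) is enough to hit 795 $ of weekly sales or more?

73

Need the lightest bundle worth ≥ 795.
oat clusters + nut clusters reaches 877 using 73 cm.
Below 73 cm the best achievable stays under 795.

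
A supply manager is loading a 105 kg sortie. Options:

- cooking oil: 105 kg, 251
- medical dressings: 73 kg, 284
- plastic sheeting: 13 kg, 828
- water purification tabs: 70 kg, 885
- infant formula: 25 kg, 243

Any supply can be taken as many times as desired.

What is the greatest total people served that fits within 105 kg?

Ranking by ratio (people served/kg): plastic sheeting 63.69, water purification tabs 12.64, infant formula 9.72.
Taking 8×plastic sheeting: 104 kg used, 6624 in people served.
Nothing else within 105 kg beats 6624.

6624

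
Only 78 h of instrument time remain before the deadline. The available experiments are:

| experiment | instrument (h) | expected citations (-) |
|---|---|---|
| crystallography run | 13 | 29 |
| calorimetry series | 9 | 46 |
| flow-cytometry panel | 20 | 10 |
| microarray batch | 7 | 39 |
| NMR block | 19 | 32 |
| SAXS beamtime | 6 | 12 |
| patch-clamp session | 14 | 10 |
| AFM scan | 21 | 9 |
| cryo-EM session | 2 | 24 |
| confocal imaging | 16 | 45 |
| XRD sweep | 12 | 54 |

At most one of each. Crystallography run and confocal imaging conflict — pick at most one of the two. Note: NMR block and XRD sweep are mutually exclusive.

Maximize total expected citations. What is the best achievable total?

230

Taking calorimetry series + flow-cytometry panel + microarray batch + SAXS beamtime + cryo-EM session + confocal imaging + XRD sweep: 72 h used, 230 in expected citations.
No other feasible combination exceeds 230.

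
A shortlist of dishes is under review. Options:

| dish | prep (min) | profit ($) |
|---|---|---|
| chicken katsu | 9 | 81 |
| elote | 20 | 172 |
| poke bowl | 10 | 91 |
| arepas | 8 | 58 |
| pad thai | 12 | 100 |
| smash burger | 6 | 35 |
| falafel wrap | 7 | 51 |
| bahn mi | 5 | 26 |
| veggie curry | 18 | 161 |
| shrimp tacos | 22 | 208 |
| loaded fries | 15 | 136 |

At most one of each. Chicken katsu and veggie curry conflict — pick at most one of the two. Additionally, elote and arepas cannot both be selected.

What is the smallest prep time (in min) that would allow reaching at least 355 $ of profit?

Need the lightest bundle worth ≥ 355.
poke bowl + arepas + shrimp tacos: 357 profit at 40 min.
Any bundle with less than 40 min falls short of 355.

40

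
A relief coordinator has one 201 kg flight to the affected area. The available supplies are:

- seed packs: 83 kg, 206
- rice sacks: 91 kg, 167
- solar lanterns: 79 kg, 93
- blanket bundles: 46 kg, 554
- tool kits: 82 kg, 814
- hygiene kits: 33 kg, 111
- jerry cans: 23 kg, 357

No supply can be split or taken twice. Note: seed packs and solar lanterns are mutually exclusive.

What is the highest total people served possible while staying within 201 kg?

1836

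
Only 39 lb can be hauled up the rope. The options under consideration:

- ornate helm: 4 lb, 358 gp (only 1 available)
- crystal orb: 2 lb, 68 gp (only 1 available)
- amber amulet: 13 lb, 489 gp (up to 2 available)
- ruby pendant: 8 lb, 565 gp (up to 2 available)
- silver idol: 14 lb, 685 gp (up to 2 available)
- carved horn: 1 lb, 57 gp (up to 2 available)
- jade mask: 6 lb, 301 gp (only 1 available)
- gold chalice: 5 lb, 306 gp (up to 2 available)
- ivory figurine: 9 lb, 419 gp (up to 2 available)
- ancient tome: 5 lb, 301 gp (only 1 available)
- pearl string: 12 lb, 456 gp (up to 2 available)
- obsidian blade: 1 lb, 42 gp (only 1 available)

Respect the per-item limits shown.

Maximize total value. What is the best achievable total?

2583

A density-first pass picks ornate helm + 2×ruby pendant + 2×carved horn + 2×gold chalice + ancient tome + obsidian blade — 2557 at 38 lb.
Replace obsidian blade with crystal orb: the trade gains 26 net, giving 2583 at 39 lb.
That's the maximum — no swap from here does better than 2583.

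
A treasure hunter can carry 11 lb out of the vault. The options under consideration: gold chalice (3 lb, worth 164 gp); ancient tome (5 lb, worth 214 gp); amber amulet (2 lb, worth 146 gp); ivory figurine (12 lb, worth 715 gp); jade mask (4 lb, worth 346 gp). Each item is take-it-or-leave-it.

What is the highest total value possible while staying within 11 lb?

706

Ranking by ratio (value/lb): jade mask 86.50, amber amulet 73.00, ivory figurine 59.58.
Taking the top-ratio items first gives gold chalice + amber amulet + jade mask for 656 (9 lb).
The 3 lb tied up in gold chalice is better spent on ancient tome — total rises to 706 (11 lb).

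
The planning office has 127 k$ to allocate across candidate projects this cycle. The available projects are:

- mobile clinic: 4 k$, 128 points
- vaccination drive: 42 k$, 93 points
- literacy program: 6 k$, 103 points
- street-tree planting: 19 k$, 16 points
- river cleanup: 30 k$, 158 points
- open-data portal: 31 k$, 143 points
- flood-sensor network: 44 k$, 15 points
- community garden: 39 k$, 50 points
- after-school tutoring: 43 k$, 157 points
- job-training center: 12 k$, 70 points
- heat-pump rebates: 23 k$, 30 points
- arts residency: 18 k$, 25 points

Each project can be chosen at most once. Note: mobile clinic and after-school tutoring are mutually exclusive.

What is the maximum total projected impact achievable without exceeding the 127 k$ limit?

695

Mobile clinic + vaccination drive + literacy program + river cleanup + open-data portal + job-training center uses 125 of the 127 k$ and totals 695.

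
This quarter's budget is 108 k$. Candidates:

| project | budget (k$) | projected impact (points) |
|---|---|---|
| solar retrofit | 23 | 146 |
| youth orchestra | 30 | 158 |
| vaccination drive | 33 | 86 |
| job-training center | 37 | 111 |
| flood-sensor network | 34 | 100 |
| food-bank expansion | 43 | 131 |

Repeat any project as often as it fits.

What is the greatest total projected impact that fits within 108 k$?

608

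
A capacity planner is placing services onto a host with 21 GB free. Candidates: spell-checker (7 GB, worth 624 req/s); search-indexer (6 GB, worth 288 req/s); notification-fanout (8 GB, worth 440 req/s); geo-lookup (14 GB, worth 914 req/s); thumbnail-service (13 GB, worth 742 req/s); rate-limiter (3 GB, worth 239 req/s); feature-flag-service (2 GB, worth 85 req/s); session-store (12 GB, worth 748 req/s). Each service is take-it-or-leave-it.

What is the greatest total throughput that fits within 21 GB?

1538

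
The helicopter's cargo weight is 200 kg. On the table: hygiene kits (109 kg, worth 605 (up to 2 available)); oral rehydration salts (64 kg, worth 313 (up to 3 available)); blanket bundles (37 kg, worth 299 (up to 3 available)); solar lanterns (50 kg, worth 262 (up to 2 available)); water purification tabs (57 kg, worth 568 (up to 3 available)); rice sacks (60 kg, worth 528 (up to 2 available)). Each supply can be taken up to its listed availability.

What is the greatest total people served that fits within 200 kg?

1734

The ratio heuristic lands on 3×water purification tabs (1704) but leaves 29 kg idle.
Dropping water purification tabs frees 57 kg; slotting in 2×blanket bundles (74 kg) lifts the total to 1734 at 188 kg.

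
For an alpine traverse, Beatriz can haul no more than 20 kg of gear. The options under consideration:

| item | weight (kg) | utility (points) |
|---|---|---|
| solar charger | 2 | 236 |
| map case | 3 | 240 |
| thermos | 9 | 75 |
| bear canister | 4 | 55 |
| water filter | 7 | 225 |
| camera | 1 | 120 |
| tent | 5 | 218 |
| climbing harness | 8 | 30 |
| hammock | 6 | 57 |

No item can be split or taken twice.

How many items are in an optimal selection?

5

Best achievable utility is 1039.
One optimal bundle: solar charger + map case + water filter + camera + tent (18 kg).
All optima have 5 items.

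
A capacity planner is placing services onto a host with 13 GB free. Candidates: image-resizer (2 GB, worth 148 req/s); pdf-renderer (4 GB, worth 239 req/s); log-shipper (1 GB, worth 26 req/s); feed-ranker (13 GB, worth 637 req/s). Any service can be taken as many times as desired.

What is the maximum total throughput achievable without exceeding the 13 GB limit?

Taking 6×image-resizer + log-shipper: 13 GB used, 914 in throughput.
Nothing else within 13 GB beats 914.

914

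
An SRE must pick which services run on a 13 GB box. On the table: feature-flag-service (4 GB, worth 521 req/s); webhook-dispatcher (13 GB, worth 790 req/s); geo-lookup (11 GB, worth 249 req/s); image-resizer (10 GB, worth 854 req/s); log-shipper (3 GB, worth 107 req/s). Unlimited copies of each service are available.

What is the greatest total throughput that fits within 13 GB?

1563

Density check — feature-flag-service 130.25, image-resizer 85.40, webhook-dispatcher 60.77 are the best per GB.
Taking 3×feature-flag-service: 12 GB used, 1563 in throughput.
The spare 1 GB is too small for any remaining service, and no exchange beats 1563.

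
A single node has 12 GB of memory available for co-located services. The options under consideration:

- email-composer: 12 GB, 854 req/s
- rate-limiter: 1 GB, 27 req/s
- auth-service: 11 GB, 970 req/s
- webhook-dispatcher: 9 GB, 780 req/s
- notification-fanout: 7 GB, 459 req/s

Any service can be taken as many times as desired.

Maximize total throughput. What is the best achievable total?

997

By throughput per GB: auth-service 88.18, webhook-dispatcher 86.67, email-composer 71.17 lead.
The ratio ordering already packs tightly: rate-limiter + auth-service, 12 GB, 997.
No other feasible combination exceeds 997.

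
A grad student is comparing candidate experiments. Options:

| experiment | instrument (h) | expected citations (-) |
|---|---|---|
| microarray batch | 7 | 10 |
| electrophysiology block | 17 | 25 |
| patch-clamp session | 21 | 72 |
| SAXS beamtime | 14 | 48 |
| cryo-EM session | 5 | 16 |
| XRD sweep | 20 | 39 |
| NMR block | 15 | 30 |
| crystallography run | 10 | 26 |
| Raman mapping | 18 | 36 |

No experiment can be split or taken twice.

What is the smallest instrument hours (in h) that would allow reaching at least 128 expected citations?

40

Minimise h subject to total expected citations ≥ 128.
patch-clamp session + SAXS beamtime + cryo-EM session: 136 expected citations at 40 h.
Any bundle with less than 40 h falls short of 128.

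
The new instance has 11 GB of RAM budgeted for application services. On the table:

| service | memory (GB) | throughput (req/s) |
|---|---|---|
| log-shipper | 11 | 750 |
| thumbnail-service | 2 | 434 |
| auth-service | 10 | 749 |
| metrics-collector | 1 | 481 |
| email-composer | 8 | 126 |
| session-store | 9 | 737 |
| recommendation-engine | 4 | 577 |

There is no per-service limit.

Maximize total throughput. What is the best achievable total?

5291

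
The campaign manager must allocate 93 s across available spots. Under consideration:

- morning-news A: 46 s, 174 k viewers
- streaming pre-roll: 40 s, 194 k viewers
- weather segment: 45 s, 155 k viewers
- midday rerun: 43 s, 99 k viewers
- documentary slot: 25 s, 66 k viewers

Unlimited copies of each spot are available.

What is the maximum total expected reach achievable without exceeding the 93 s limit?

388

The ratio ordering already packs tightly: 2×streaming pre-roll, 80 s, 388.
The spare 13 s is too small for any remaining spot, and no exchange beats 388.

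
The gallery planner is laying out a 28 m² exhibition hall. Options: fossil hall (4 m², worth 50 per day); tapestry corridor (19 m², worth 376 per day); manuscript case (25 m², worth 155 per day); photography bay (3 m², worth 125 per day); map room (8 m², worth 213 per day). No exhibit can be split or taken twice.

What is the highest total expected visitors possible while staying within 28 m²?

589

Filling by ratio: fossil hall + photography bay + map room for 388, with 13 m² left unused.
Dropping fossil hall and photography bay frees 7 m²; slotting in tapestry corridor (19 m²) lifts the total to 589 at 27 m².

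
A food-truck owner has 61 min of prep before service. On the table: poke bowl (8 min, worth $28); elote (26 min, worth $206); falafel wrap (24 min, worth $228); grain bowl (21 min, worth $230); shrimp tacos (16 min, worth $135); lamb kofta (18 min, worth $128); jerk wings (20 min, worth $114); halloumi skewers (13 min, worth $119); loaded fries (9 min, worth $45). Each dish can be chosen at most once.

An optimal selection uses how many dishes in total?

Best achievable profit is 593.
For example falafel wrap + grain bowl + shrimp tacos achieves it, using 61 min.
All optima have 3 dishes.

3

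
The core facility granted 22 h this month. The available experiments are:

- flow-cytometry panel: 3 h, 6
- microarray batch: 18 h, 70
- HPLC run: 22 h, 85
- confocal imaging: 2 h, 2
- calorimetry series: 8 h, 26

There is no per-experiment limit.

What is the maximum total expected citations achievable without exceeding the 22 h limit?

85

Greedy by ratio would take flow-cytometry panel + microarray batch: 21 h used, total 76.
The 21 h tied up in flow-cytometry panel and microarray batch is better spent on HPLC run — total rises to 85 (22 h).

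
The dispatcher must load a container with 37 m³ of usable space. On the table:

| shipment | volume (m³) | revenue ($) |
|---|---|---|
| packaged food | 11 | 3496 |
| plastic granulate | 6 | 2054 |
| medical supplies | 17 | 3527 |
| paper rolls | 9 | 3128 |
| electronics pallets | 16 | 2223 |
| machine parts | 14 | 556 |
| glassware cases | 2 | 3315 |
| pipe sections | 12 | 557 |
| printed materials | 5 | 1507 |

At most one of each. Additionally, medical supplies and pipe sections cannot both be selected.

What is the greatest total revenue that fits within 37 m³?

Density check — glassware cases 1657.50, paper rolls 347.56, plastic granulate 342.33, packaged food 317.82 are the best per m³.
Best packing: packaged food + plastic granulate + paper rolls + glassware cases + printed materials — 33 m³, 13500 total.
The spare 4 m³ is too small for any remaining shipment, and no feasible exchange beats 13500.

13500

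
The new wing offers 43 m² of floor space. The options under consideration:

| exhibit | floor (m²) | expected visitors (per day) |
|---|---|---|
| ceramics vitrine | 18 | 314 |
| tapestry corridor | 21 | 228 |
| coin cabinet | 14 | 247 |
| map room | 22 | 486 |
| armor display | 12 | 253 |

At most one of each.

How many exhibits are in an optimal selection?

2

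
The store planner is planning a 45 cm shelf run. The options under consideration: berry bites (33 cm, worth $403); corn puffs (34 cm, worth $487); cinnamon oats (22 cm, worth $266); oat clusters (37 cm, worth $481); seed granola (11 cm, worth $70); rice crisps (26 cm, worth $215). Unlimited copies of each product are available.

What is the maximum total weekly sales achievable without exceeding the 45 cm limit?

Taking corn puffs + seed granola: 45 cm used, 557 in weekly sales.

557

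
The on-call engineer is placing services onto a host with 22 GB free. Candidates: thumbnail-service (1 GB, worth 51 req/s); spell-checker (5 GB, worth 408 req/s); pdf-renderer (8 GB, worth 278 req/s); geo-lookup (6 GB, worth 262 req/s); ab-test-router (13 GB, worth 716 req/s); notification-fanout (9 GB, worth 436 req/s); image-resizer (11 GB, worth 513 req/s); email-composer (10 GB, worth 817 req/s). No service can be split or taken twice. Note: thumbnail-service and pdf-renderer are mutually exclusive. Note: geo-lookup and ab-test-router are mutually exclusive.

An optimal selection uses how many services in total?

4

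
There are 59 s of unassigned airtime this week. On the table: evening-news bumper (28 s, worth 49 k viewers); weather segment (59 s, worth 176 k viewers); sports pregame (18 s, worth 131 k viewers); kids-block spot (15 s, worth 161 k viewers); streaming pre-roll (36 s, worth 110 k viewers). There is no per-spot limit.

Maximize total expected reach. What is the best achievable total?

483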